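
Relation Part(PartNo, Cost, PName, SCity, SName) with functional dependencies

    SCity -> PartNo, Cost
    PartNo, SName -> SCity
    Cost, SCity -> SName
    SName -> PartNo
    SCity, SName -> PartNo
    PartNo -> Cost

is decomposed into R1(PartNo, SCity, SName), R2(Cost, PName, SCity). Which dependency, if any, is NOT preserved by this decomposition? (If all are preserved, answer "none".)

PartNo -> Cost

Check PartNo → Cost: no single fragment contains all of {PartNo, Cost}, and the restricted closure of {PartNo} across the fragments never reaches {Cost}.
SCity → PartNo, Cost is preserved.
PartNo, SName → SCity is preserved.
Cost, SCity → SName is preserved.
SName → PartNo is preserved.
SCity, SName → PartNo is preserved.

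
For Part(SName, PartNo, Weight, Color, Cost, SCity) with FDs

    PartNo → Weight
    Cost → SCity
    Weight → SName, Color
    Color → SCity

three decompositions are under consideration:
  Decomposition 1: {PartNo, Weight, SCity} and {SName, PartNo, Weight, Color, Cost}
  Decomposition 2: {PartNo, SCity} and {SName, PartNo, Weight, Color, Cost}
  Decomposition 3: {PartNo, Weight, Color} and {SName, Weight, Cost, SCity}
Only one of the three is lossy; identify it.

Decomposition 3

Decomposition 1: common = {PartNo, Weight}, closure = {SName, PartNo, Weight, Color, SCity} → lossless.
Decomposition 2: common = {PartNo}, closure = {SName, PartNo, Weight, Color, SCity} → lossless.
Decomposition 3: common = {Weight}, closure = {SName, Weight, Color, SCity} → lossy.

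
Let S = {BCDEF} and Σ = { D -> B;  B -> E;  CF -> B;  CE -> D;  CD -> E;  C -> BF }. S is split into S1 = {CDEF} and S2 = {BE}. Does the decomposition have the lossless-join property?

No

Common attributes: S1 ∩ S2 = {E}.
No dependency enlarges {E}, so (E)⁺ = {E}.
The closure contains neither all of S1 = {CDEF} nor all of S2 = {BE}, so the common attributes are not a superkey of either fragment. The join is lossy.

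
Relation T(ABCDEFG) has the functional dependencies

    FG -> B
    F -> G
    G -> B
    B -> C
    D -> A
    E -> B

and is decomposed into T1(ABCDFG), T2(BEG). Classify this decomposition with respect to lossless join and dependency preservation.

Lossless test: (BG)⁺ = {BCG}, which is a superkey of neither fragment — lossy.
Dependency preservation: every FD's attributes lie within a single fragment, so each can be enforced locally — preserved.

lossy but dependency-preserving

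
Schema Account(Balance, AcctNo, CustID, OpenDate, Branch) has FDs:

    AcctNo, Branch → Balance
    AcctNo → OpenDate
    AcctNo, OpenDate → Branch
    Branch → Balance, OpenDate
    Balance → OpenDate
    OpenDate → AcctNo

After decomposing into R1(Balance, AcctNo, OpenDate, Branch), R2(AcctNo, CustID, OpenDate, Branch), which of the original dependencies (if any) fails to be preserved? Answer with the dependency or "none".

none

AcctNo, Branch → Balance lies within R1.
AcctNo → OpenDate lies within R1.
AcctNo, OpenDate → Branch lies within R1.
Branch → Balance, OpenDate lies within R1.
Balance → OpenDate lies within R1.
OpenDate → AcctNo lies within R1.
Every dependency is enforceable on the fragments, so the decomposition is dependency-preserving.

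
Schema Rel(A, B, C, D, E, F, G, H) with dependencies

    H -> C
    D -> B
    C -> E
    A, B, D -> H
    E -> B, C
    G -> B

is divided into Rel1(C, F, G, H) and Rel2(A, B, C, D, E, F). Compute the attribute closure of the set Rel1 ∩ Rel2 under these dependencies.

B, C, E, F

Rel1 ∩ Rel2 = {C, F}.
C → E applies, adding E
E → B, C applies, adding B
Closure: {B, C, E, F}.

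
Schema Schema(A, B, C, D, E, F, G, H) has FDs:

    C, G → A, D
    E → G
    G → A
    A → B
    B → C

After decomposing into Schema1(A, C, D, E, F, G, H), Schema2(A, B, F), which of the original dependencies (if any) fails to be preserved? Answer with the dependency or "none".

Check B → C: no single fragment contains all of {B, C}, and the restricted closure of {B} across the fragments never reaches {C}.
C, G → A, D is preserved.
E → G is preserved.
G → A is preserved.
A → B is preserved.

B → C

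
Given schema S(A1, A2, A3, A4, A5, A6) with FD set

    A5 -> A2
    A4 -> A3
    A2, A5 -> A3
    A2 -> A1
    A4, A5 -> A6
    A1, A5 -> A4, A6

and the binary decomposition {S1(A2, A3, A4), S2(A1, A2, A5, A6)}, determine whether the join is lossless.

Common attributes: S1 ∩ S2 = {A2}.
Closure of {A2}: A2 → A1 applies, adding A1. So (A2)⁺ = {A1, A2}.
The closure contains neither all of S1 = {A2, A3, A4} nor all of S2 = {A1, A2, A5, A6}, so the common attributes are not a superkey of either fragment. The join is lossy.

No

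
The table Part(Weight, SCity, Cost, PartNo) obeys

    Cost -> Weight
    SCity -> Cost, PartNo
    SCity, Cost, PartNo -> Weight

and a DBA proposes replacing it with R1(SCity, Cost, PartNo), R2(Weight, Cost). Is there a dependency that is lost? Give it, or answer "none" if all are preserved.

Cost → Weight lies within R2.
SCity → Cost, PartNo lies within R1.
SCity, Cost, PartNo → Weight: restricted closure across fragments reaches Weight.
Every dependency is enforceable on the fragments, so the decomposition is dependency-preserving.

none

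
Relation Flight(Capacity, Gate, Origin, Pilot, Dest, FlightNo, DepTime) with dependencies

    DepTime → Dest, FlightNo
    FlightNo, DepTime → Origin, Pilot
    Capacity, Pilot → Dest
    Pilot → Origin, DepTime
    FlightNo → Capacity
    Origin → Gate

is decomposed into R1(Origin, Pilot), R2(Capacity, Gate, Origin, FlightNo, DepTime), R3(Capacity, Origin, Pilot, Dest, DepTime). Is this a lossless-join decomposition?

Yes

Chase test. Columns are Capacity, Gate, Origin, Pilot, Dest, FlightNo, DepTime; row i has aⱼ where attribute j ∈ Ri, else bᵢⱼ.
Initial tableau (one row per fragment):
  row 1: b11 b12 a3 a4 b15 b16 b17
  row 2: a1 a2 a3 b24 b25 a6 a7
  row 3: a1 b32 a3 a4 a5 b36 a7
Rows 2 and 3 agree on DepTime; apply DepTime→Dest, FlightNo and equate their Dest, FlightNo entries.
Rows 2 and 3 agree on FlightNo, DepTime; apply FlightNo, DepTime→Origin, Pilot and equate their Origin, Pilot entries.
Rows 1 and 2 agree on Pilot; apply Pilot→Origin, DepTime and equate their Origin, DepTime entries.
Rows 1 and 2 agree on Origin; apply Origin→Gate and equate their Gate entries.
Rows 1 and 3 agree on Origin; apply Origin→Gate and equate their Gate entries.
Rows 1 and 2 agree on DepTime; apply DepTime→Dest, FlightNo and equate their Dest, FlightNo entries.
Rows 1 and 2 agree on FlightNo; apply FlightNo→Capacity and equate their Capacity entries.
Row 1 is now all distinguished symbols — the join is lossless.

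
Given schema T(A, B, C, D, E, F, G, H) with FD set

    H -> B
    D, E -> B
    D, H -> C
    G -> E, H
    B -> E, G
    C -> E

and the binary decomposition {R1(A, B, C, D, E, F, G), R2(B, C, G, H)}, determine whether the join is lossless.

Yes

Common attributes: R1 ∩ R2 = {B, C, G}.
Closure of {B, C, G}: G → E, H applies, adding E, H. So (B, C, G)⁺ = {B, C, E, G, H}.
This closure contains every attribute of R2, so R1 ∩ R2 → R2. The join is lossless.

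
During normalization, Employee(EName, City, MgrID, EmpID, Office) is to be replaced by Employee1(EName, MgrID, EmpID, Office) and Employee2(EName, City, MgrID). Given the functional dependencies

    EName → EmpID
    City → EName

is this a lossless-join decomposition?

Common attributes: Employee1 ∩ Employee2 = {EName, MgrID}.
Closure of {EName, MgrID}: EName → EmpID applies, adding EmpID. So (EName, MgrID)⁺ = {EName, MgrID, EmpID}.
The closure contains neither all of Employee1 = {EName, MgrID, EmpID, Office} nor all of Employee2 = {EName, City, MgrID}, so the common attributes are not a superkey of either fragment. The join is lossy.

No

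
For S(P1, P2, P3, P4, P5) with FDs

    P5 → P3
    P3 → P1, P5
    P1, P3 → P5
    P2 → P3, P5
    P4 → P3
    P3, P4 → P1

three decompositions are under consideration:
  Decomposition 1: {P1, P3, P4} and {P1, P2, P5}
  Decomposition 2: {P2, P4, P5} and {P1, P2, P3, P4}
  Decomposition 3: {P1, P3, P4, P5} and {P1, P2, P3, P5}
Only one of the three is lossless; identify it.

Decomposition 2

Decomposition 1: common = {P1}, closure = {P1} → lossy.
Decomposition 2: common = {P2, P4}, closure = {P1, P2, P3, P4, P5} → lossless.
Decomposition 3: common = {P1, P3, P5}, closure = {P1, P3, P5} → lossy.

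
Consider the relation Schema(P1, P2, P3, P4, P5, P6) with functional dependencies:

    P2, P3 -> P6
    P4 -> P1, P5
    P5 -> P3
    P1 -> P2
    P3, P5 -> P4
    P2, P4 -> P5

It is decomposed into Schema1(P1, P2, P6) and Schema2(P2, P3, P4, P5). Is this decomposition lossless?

Common attributes: Schema1 ∩ Schema2 = {P2}.
No dependency enlarges {P2}, so (P2)⁺ = {P2}.
The closure contains neither all of Schema1 = {P1, P2, P6} nor all of Schema2 = {P2, P3, P4, P5}, so the common attributes are not a superkey of either fragment. The join is lossy.

No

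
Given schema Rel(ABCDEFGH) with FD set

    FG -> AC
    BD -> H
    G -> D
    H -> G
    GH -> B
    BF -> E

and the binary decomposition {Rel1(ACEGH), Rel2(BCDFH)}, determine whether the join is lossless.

Common attributes: Rel1 ∩ Rel2 = {CH}.
Closure of {CH}: H → G applies, adding G; GH → B applies, adding B; G → D applies, adding D. So (CH)⁺ = {BCDGH}.
The closure contains neither all of Rel1 = {ACEGH} nor all of Rel2 = {BCDFH}, so the common attributes are not a superkey of either fragment. The join is lossy.

No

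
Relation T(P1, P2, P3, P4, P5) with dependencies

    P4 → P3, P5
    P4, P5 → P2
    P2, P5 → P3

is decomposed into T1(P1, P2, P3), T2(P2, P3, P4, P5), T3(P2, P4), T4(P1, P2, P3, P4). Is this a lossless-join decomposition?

Chase test. Columns are P1, P2, P3, P4, P5; row i has aⱼ where attribute j ∈ Ti, else bᵢⱼ.
Initial tableau (one row per fragment):
  row 1: a1 a2 a3 b14 b15
  row 2: b21 a2 a3 a4 a5
  row 3: b31 a2 b33 a4 b35
  row 4: a1 a2 a3 a4 b45
Rows 2 and 3 agree on P4; apply P4→P3, P5 and equate their P3, P5 entries.
Rows 2 and 4 agree on P4; apply P4→P3, P5 and equate their P3, P5 entries.
Row 4 is now all distinguished symbols — the join is lossless.

Yes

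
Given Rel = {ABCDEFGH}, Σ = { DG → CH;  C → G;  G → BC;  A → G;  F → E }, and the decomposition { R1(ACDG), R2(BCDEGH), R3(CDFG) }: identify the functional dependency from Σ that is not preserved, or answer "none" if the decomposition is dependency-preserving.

F → E

Check F → E: no single fragment contains all of {EF}, and the restricted closure of {F} across the fragments never reaches {E}.
DG → CH is preserved.
C → G is preserved.
G → BC is preserved.
A → G is preserved.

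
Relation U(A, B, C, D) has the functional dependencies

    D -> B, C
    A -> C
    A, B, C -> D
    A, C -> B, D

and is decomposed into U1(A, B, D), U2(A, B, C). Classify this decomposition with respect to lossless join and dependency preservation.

Lossless test: (A, B)⁺ = {A, B, C, D}, which contains all of one fragment — lossless.
Dependency preservation: the restricted closure of {D} across the fragments never reaches {B, C}, so D → B, C cannot be enforced without a join — not preserved.

lossless but not dependency-preserving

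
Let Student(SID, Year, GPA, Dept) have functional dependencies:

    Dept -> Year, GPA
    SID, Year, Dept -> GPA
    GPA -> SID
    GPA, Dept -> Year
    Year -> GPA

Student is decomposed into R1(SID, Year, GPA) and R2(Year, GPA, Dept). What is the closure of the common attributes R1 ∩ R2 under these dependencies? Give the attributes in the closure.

R1 ∩ R2 = {Year, GPA}.
GPA → SID applies, adding SID
Closure: {SID, Year, GPA}.

SID, Year, GPA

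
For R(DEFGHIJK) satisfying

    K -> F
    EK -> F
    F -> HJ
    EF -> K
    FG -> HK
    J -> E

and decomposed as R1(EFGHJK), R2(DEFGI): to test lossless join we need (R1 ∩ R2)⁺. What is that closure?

EFGHJK

R1 ∩ R2 = {EFG}.
F → HJ applies, adding HJ
EF → K applies, adding K
Closure: {EFGHJK}.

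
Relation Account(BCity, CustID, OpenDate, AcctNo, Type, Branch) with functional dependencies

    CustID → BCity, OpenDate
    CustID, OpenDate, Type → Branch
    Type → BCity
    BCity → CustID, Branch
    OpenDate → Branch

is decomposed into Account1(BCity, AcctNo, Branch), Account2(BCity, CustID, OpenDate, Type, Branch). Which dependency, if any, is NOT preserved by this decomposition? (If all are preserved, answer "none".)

CustID → BCity, OpenDate lies within Account2.
CustID, OpenDate, Type → Branch lies within Account2.
Type → BCity lies within Account2.
BCity → CustID, Branch lies within Account2.
OpenDate → Branch lies within Account2.
Every dependency is enforceable on the fragments, so the decomposition is dependency-preserving.

none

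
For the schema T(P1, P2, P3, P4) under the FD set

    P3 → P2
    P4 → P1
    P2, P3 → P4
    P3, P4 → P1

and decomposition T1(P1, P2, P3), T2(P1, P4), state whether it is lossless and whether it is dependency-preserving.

lossy and not dependency-preserving

Lossless test: (P1)⁺ = {P1}, which is a superkey of neither fragment — lossy.
Dependency preservation: the restricted closure of {P2, P3} across the fragments never reaches {P4}, so P2, P3 → P4 cannot be enforced without a join — not preserved.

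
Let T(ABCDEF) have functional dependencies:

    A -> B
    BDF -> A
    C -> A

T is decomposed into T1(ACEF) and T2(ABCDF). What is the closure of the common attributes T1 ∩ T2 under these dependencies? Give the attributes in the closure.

T1 ∩ T2 = {ACF}.
A → B applies, adding B
Closure: {ABCF}.

ABCF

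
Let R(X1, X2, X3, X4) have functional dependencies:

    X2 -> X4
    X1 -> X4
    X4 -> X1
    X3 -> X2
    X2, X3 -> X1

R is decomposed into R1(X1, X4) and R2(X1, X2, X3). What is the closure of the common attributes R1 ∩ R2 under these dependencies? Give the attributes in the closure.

R1 ∩ R2 = {X1}.
X1 → X4 applies, adding X4
Closure: {X1, X4}.

X1, X4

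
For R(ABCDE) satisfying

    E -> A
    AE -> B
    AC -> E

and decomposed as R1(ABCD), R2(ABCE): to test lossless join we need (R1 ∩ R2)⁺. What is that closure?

R1 ∩ R2 = {ABC}.
AC → E applies, adding E
Closure: {ABCE}.

ABCE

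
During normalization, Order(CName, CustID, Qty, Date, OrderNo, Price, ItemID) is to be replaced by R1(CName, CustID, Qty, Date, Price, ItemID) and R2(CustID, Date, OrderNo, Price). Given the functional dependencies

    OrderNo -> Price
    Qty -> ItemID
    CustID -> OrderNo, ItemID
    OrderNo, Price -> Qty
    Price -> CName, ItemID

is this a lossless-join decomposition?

Yes

Common attributes: R1 ∩ R2 = {CustID, Date, Price}.
Closure of {CustID, Date, Price}: CustID → OrderNo, ItemID applies, adding OrderNo, ItemID; OrderNo, Price → Qty applies, adding Qty; Price → CName, ItemID applies, adding CName. So (CustID, Date, Price)⁺ = {CName, CustID, Qty, Date, OrderNo, Price, ItemID}.
This closure contains every attribute of R1, so R1 ∩ R2 → R1. The join is lossless.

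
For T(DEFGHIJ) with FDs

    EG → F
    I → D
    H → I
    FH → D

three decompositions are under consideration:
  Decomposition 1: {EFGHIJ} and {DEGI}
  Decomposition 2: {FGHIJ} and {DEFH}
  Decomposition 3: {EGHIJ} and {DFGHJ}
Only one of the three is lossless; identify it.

Decomposition 1: common = {EGI}, closure = {DEFGI} → lossless.
Decomposition 2: common = {FH}, closure = {DFHI} → lossy.
Decomposition 3: common = {GHJ}, closure = {DGHIJ} → lossy.

Decomposition 1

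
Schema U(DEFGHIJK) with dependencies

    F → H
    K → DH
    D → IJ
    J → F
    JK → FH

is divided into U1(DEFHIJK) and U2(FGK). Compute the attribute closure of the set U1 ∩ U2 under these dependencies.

DFHIJK

U1 ∩ U2 = {FK}.
F → H applies, adding H
K → DH applies, adding D
D → IJ applies, adding IJ
Closure: {DFHIJK}.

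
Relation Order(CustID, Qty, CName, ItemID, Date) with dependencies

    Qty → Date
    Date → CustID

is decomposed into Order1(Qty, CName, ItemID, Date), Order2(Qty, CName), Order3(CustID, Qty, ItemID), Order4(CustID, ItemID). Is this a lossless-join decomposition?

Yes

Chase test. Columns are CustID, Qty, CName, ItemID, Date; row i has aⱼ where attribute j ∈ Orderi, else bᵢⱼ.
Initial tableau (one row per fragment):
  row 1: b11 a2 a3 a4 a5
  row 2: b21 a2 a3 b24 b25
  row 3: a1 a2 b33 a4 b35
  row 4: a1 b42 b43 a4 b45
Rows 1 and 2 agree on Qty; apply Qty→Date and equate their Date entries.
Rows 1 and 3 agree on Qty; apply Qty→Date and equate their Date entries.
Rows 1 and 2 agree on Date; apply Date→CustID and equate their CustID entries.
Rows 1 and 3 agree on Date; apply Date→CustID and equate their CustID entries.
Row 1 is now all distinguished symbols — the join is lossless.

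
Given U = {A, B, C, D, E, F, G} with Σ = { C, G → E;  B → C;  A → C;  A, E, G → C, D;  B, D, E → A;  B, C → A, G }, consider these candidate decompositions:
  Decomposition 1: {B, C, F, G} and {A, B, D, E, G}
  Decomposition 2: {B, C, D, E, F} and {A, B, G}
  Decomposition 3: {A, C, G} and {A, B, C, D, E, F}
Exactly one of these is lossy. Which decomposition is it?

Decomposition 1: common = {B, G}, closure = {A, B, C, D, E, G} → lossless.
Decomposition 2: common = {B}, closure = {A, B, C, D, E, G} → lossless.
Decomposition 3: common = {A, C}, closure = {A, C} → lossy.

Decomposition 3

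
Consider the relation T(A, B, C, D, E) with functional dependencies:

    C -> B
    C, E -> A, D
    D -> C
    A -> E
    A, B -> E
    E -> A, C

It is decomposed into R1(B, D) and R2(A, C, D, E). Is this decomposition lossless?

Common attributes: R1 ∩ R2 = {D}.
Closure of {D}: D → C applies, adding C; C → B applies, adding B. So (D)⁺ = {B, C, D}.
This closure contains every attribute of R1, so R1 ∩ R2 → R1. The join is lossless.

Yes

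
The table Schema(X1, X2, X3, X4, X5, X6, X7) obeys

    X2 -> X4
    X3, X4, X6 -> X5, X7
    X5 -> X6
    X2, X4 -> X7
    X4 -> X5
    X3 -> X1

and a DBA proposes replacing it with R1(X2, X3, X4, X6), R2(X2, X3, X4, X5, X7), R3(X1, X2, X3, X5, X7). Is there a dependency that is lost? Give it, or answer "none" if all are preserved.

Check X5 → X6: no single fragment contains all of {X5, X6}, and the restricted closure of {X5} across the fragments never reaches {X6}.
X2 → X4 is preserved.
X3, X4, X6 → X5, X7 is preserved.
X2, X4 → X7 is preserved.
X4 → X5 is preserved.
X3 → X1 is preserved.

X5 -> X6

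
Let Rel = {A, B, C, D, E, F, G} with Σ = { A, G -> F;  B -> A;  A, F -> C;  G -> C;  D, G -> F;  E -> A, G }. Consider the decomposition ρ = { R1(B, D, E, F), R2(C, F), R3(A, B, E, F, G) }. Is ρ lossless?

Chase test. Columns are A, B, C, D, E, F, G; row i has aⱼ where attribute j ∈ Ri, else bᵢⱼ.
Initial tableau (one row per fragment):
  row 1: b11 a2 b13 a4 a5 a6 b17
  row 2: b21 b22 a3 b24 b25 a6 b27
  row 3: a1 a2 b33 b34 a5 a6 a7
Rows 1 and 3 agree on B; apply B→A and equate their A entries.
Rows 1 and 3 agree on A, F; apply A, F→C and equate their C entries.
Rows 1 and 3 agree on E; apply E→A, G and equate their A, G entries.
No row becomes fully distinguished — the join is lossy.

No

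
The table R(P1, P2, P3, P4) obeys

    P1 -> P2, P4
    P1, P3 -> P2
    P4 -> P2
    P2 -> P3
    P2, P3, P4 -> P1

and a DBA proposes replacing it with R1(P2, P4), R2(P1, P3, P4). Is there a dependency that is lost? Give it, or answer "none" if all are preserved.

P2 -> P3

Check P2 → P3: no single fragment contains all of {P2, P3}, and the restricted closure of {P2} across the fragments never reaches {P3}.
P1 → P2, P4 is preserved.
P1, P3 → P2 is preserved.
P4 → P2 is preserved.
P2, P3, P4 → P1 is preserved.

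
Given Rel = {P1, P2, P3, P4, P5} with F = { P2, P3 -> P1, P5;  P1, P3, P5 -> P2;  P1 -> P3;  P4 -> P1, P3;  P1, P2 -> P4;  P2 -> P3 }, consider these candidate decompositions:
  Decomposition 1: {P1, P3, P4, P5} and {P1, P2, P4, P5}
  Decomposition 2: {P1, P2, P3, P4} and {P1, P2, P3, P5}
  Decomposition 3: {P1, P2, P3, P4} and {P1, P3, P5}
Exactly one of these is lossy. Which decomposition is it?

Decomposition 3

Decomposition 1: common = {P1, P4, P5}, closure = {P1, P2, P3, P4, P5} → lossless.
Decomposition 2: common = {P1, P2, P3}, closure = {P1, P2, P3, P4, P5} → lossless.
Decomposition 3: common = {P1, P3}, closure = {P1, P3} → lossy.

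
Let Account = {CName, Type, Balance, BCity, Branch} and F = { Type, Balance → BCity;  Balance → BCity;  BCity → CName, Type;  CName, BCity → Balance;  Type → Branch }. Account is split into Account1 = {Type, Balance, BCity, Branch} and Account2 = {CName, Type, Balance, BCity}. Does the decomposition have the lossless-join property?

Yes

Common attributes: Account1 ∩ Account2 = {Type, Balance, BCity}.
Closure of {Type, Balance, BCity}: BCity → CName, Type applies, adding CName; Type → Branch applies, adding Branch. So (Type, Balance, BCity)⁺ = {CName, Type, Balance, BCity, Branch}.
This closure contains every attribute of Account1, so Account1 ∩ Account2 → Account1. The join is lossless.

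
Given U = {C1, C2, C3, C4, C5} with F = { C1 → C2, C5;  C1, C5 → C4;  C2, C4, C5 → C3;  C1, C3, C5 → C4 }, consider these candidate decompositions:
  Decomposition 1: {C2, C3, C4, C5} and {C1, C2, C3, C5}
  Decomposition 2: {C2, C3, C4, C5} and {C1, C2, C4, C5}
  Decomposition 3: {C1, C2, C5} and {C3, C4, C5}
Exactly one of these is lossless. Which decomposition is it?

Decomposition 1: common = {C2, C3, C5}, closure = {C2, C3, C5} → lossy.
Decomposition 2: common = {C2, C4, C5}, closure = {C2, C3, C4, C5} → lossless.
Decomposition 3: common = {C5}, closure = {C5} → lossy.

Decomposition 2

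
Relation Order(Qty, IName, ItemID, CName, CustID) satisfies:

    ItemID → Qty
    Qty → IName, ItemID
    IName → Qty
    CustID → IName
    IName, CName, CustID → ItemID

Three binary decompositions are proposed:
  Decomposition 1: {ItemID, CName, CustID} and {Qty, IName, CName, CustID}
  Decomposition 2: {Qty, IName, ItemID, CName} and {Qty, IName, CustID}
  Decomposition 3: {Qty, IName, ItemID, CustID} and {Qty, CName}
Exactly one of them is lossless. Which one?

Decomposition 1

Decomposition 1: common = {CName, CustID}, closure = {Qty, IName, ItemID, CName, CustID} → lossless.
Decomposition 2: common = {Qty, IName}, closure = {Qty, IName, ItemID} → lossy.
Decomposition 3: common = {Qty}, closure = {Qty, IName, ItemID} → lossy.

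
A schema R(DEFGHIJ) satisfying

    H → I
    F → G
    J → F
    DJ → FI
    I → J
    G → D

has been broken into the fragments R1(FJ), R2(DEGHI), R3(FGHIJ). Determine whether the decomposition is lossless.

Chase test. Columns are DEFGHIJ; row i has aⱼ where attribute j ∈ Ri, else bᵢⱼ.
Initial tableau (one row per fragment):
  row 1: b11 b12 a3 b14 b15 b16 a7
  row 2: a1 a2 b23 a4 a5 a6 b27
  row 3: b31 b32 a3 a4 a5 a6 a7
Rows 1 and 3 agree on F; apply F→G and equate their G entries.
Rows 2 and 3 agree on I; apply I→J and equate their J entries.
Rows 1 and 2 agree on G; apply G→D and equate their D entries.
Rows 1 and 3 agree on G; apply G→D and equate their D entries.
Rows 1 and 2 agree on J; apply J→F and equate their F entries.
Rows 1 and 2 agree on DJ; apply DJ→FI and equate their FI entries.
Row 2 is now all distinguished symbols — the join is lossless.

Yes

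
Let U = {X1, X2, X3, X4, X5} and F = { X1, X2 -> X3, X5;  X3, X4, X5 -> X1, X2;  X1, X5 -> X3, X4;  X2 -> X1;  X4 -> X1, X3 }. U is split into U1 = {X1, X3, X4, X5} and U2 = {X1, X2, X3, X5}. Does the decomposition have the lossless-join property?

Yes

Common attributes: U1 ∩ U2 = {X1, X3, X5}.
Closure of {X1, X3, X5}: X1, X5 → X3, X4 applies, adding X4; X3, X4, X5 → X1, X2 applies, adding X2. So (X1, X3, X5)⁺ = {X1, X2, X3, X4, X5}.
This closure contains every attribute of U1, so U1 ∩ U2 → U1. The join is lossless.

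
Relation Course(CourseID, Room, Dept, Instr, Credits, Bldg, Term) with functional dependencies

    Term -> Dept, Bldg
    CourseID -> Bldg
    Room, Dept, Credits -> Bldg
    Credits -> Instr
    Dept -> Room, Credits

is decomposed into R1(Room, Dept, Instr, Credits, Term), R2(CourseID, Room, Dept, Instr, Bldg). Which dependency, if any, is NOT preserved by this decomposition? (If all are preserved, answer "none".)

Term → Dept, Bldg: restricted closure across fragments reaches Dept, Bldg.
CourseID → Bldg lies within R2.
Room, Dept, Credits → Bldg: restricted closure across fragments reaches Bldg.
Credits → Instr lies within R1.
Dept → Room, Credits lies within R1.
Every dependency is enforceable on the fragments, so the decomposition is dependency-preserving.

none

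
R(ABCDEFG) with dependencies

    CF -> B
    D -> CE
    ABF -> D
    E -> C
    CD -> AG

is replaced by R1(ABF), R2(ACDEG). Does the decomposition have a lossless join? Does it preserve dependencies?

Lossless test: (A)⁺ = {A}, which is a superkey of neither fragment — lossy.
Dependency preservation: the restricted closure of {CF} across the fragments never reaches {B}, so CF → B cannot be enforced without a join — not preserved.

lossy and not dependency-preserving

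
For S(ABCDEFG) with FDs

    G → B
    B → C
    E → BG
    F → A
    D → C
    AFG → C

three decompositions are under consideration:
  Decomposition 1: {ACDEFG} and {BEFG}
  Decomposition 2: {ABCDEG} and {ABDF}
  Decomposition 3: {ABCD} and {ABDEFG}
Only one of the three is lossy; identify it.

Decomposition 1: common = {EFG}, closure = {ABCEFG} → lossless.
Decomposition 2: common = {ABD}, closure = {ABCD} → lossy.
Decomposition 3: common = {ABD}, closure = {ABCD} → lossless.

Decomposition 2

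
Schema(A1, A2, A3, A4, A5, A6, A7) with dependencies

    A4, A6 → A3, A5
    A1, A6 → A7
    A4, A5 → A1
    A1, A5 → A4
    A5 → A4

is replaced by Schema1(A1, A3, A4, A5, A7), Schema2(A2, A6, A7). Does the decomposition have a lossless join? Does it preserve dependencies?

lossy and not dependency-preserving

Lossless test: (A7)⁺ = {A7}, which is a superkey of neither fragment — lossy.
Dependency preservation: the restricted closure of {A4, A6} across the fragments never reaches {A3, A5}, so A4, A6 → A3, A5 cannot be enforced without a join — not preserved.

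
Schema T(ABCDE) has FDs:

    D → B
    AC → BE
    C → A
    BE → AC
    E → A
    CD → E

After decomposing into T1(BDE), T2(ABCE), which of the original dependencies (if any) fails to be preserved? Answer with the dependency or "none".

none

D → B lies within T1.
AC → BE lies within T2.
C → A lies within T2.
BE → AC lies within T2.
E → A lies within T2.
CD → E: restricted closure across fragments reaches E.
Every dependency is enforceable on the fragments, so the decomposition is dependency-preserving.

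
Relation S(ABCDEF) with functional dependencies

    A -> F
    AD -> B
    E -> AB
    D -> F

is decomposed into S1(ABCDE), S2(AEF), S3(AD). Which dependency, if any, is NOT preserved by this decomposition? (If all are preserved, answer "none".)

Check D → F: no single fragment contains all of {DF}, and the restricted closure of {D} across the fragments never reaches {F}.
A → F is preserved.
AD → B is preserved.
E → AB is preserved.

D -> F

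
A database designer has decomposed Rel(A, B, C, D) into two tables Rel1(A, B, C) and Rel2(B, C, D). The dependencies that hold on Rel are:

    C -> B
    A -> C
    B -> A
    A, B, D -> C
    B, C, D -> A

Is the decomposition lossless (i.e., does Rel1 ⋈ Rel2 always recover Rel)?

Common attributes: Rel1 ∩ Rel2 = {B, C}.
Closure of {B, C}: B → A applies, adding A. So (B, C)⁺ = {A, B, C}.
This closure contains every attribute of Rel1, so Rel1 ∩ Rel2 → Rel1. The join is lossless.

Yes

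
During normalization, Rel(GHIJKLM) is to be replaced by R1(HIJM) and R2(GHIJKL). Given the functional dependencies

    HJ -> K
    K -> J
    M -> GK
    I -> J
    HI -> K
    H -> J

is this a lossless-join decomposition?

Common attributes: R1 ∩ R2 = {HIJ}.
Closure of {HIJ}: HJ → K applies, adding K. So (HIJ)⁺ = {HIJK}.
The closure contains neither all of R1 = {HIJM} nor all of R2 = {GHIJKL}, so the common attributes are not a superkey of either fragment. The join is lossy.

No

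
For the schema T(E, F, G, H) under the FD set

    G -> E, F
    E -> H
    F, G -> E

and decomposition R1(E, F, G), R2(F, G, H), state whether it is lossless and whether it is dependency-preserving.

Lossless test: (F, G)⁺ = {E, F, G, H}, which contains all of one fragment — lossless.
Dependency preservation: the restricted closure of {E} across the fragments never reaches {H}, so E → H cannot be enforced without a join — not preserved.

lossless but not dependency-preserving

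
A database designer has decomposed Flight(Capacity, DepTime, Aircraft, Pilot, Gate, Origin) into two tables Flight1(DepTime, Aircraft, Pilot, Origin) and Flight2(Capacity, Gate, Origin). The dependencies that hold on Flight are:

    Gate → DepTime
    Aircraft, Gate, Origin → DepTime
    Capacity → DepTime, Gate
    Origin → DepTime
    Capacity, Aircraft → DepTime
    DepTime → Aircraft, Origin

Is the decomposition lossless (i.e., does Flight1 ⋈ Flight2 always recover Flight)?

Common attributes: Flight1 ∩ Flight2 = {Origin}.
Closure of {Origin}: Origin → DepTime applies, adding DepTime; DepTime → Aircraft, Origin applies, adding Aircraft. So (Origin)⁺ = {DepTime, Aircraft, Origin}.
The closure contains neither all of Flight1 = {DepTime, Aircraft, Pilot, Origin} nor all of Flight2 = {Capacity, Gate, Origin}, so the common attributes are not a superkey of either fragment. The join is lossy.

No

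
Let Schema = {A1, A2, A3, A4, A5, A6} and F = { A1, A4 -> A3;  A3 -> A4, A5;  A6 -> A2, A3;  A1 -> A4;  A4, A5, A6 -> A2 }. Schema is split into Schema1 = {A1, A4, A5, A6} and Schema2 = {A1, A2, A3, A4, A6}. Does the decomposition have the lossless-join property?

Yes

Common attributes: Schema1 ∩ Schema2 = {A1, A4, A6}.
Closure of {A1, A4, A6}: A1, A4 → A3 applies, adding A3; A3 → A4, A5 applies, adding A5; A6 → A2, A3 applies, adding A2. So (A1, A4, A6)⁺ = {A1, A2, A3, A4, A5, A6}.
This closure contains every attribute of Schema1, so Schema1 ∩ Schema2 → Schema1. The join is lossless.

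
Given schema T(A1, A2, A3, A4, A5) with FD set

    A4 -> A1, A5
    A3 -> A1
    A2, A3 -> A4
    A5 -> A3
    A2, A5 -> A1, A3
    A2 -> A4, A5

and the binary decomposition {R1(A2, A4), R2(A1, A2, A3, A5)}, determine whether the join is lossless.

Common attributes: R1 ∩ R2 = {A2}.
Closure of {A2}: A2 → A4, A5 applies, adding A4, A5; A4 → A1, A5 applies, adding A1; A5 → A3 applies, adding A3. So (A2)⁺ = {A1, A2, A3, A4, A5}.
This closure contains every attribute of R1, so R1 ∩ R2 → R1. The join is lossless.

Yes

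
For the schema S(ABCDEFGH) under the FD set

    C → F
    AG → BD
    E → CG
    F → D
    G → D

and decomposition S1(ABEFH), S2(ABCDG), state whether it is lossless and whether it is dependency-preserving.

Lossless test: (AB)⁺ = {AB}, which is a superkey of neither fragment — lossy.
Dependency preservation: the restricted closure of {C} across the fragments never reaches {F}, so C → F cannot be enforced without a join — not preserved.

lossy and not dependency-preserving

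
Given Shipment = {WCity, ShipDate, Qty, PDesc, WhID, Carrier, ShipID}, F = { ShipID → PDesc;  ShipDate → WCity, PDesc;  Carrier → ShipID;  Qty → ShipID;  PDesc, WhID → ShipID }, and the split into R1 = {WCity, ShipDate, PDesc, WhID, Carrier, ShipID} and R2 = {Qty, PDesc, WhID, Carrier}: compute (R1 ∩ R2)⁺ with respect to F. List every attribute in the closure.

R1 ∩ R2 = {PDesc, WhID, Carrier}.
Carrier → ShipID applies, adding ShipID
Closure: {PDesc, WhID, Carrier, ShipID}.

PDesc, WhID, Carrier, ShipID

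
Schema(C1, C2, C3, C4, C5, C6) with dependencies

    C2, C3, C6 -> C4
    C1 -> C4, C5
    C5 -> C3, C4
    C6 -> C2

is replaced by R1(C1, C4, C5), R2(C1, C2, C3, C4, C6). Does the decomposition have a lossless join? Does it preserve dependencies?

lossless but not dependency-preserving

Lossless test: (C1, C4)⁺ = {C1, C3, C4, C5}, which contains all of one fragment — lossless.
Dependency preservation: the restricted closure of {C5} across the fragments never reaches {C3, C4}, so C5 → C3, C4 cannot be enforced without a join — not preserved.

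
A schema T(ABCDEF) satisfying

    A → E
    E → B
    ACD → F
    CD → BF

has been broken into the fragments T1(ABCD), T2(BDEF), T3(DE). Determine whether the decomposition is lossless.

No

Chase test. Columns are ABCDEF; row i has aⱼ where attribute j ∈ Ti, else bᵢⱼ.
Initial tableau (one row per fragment):
  row 1: a1 a2 a3 a4 b15 b16
  row 2: b21 a2 b23 a4 a5 a6
  row 3: b31 b32 b33 a4 a5 b36
Rows 2 and 3 agree on E; apply E→B and equate their B entries.
No row becomes fully distinguished — the join is lossy.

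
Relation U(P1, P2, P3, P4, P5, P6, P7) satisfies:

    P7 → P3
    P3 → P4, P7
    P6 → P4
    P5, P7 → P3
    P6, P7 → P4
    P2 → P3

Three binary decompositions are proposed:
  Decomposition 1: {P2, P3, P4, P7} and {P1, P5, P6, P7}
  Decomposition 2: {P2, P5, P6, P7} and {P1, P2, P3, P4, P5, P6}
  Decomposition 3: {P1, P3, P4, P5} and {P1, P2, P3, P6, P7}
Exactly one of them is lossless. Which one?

Decomposition 2

Decomposition 1: common = {P7}, closure = {P3, P4, P7} → lossy.
Decomposition 2: common = {P2, P5, P6}, closure = {P2, P3, P4, P5, P6, P7} → lossless.
Decomposition 3: common = {P1, P3}, closure = {P1, P3, P4, P7} → lossy.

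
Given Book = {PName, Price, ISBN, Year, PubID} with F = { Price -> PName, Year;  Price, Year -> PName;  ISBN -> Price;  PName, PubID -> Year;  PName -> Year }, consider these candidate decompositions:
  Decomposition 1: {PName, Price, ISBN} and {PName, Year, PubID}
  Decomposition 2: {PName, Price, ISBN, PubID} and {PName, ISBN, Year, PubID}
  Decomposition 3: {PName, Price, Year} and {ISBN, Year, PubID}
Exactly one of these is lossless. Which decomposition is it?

Decomposition 2

Decomposition 1: common = {PName}, closure = {PName, Year} → lossy.
Decomposition 2: common = {PName, ISBN, PubID}, closure = {PName, Price, ISBN, Year, PubID} → lossless.
Decomposition 3: common = {Year}, closure = {Year} → lossy.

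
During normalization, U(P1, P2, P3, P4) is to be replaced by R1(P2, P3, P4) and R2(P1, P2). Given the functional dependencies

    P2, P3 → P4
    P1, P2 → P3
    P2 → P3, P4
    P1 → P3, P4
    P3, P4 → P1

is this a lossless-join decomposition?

Yes

Common attributes: R1 ∩ R2 = {P2}.
Closure of {P2}: P2 → P3, P4 applies, adding P3, P4; P3, P4 → P1 applies, adding P1. So (P2)⁺ = {P1, P2, P3, P4}.
This closure contains every attribute of R1, so R1 ∩ R2 → R1. The join is lossless.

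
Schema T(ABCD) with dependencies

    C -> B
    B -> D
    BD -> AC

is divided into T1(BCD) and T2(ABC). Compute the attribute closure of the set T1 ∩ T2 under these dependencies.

T1 ∩ T2 = {BC}.
B → D applies, adding D
BD → AC applies, adding A
Closure: {ABCD}.

ABCD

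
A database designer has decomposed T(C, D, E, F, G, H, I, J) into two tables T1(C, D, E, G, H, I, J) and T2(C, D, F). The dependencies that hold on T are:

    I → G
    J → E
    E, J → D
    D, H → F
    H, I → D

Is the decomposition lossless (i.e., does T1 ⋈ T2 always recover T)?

No

Common attributes: T1 ∩ T2 = {C, D}.
No dependency enlarges {C, D}, so (C, D)⁺ = {C, D}.
The closure contains neither all of T1 = {C, D, E, G, H, I, J} nor all of T2 = {C, D, F}, so the common attributes are not a superkey of either fragment. The join is lossy.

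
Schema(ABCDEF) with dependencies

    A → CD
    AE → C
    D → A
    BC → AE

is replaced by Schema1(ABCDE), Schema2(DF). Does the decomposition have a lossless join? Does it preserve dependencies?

lossy but dependency-preserving

Lossless test: (D)⁺ = {ACD}, which is a superkey of neither fragment — lossy.
Dependency preservation: every FD's attributes lie within a single fragment, so each can be enforced locally — preserved.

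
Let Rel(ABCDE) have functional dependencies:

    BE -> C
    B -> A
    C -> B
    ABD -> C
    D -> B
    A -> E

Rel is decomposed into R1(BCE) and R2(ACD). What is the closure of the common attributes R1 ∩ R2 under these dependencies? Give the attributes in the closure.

ABCE

R1 ∩ R2 = {C}.
C → B applies, adding B
B → A applies, adding A
A → E applies, adding E
Closure: {ABCE}.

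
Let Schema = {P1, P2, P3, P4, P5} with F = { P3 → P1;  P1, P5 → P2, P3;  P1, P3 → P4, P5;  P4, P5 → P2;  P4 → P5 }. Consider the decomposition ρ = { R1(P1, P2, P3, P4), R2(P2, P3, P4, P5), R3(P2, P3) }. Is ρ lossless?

Yes

Chase test. Columns are P1, P2, P3, P4, P5; row i has aⱼ where attribute j ∈ Ri, else bᵢⱼ.
Initial tableau (one row per fragment):
  row 1: a1 a2 a3 a4 b15
  row 2: b21 a2 a3 a4 a5
  row 3: b31 a2 a3 b34 b35
Rows 1 and 2 agree on P3; apply P3→P1 and equate their P1 entries.
Rows 1 and 3 agree on P3; apply P3→P1 and equate their P1 entries.
Rows 1 and 2 agree on P1, P3; apply P1, P3→P4, P5 and equate their P4, P5 entries.
Rows 1 and 3 agree on P1, P3; apply P1, P3→P4, P5 and equate their P4, P5 entries.
Row 1 is now all distinguished symbols — the join is lossless.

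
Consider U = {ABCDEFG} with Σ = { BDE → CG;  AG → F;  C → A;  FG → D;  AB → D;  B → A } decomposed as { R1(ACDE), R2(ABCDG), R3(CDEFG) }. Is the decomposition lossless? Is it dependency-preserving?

lossy and not dependency-preserving

Lossless test (chase): Rows 1 and 3 agree on C; apply C→A and equate their A entries. Rows 2 and 3 agree on AG; apply AG→F and equate their F entries. No row becomes fully distinguished — the join is lossy.
Dependency preservation: the restricted closure of {BDE} across the fragments never reaches {CG}, so BDE → CG cannot be enforced without a join — not preserved.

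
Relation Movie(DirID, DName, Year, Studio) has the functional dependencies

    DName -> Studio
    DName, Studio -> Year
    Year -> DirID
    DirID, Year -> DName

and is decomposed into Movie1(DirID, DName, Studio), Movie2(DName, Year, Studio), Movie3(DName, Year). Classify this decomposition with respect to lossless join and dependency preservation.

Lossless test (chase): Rows 1 and 3 agree on DName; apply DName→Studio and equate their Studio entries. Rows 1 and 2 agree on DName, Studio; apply DName, Studio→Year and equate their Year entries. Rows 1 and 2 agree on Year; apply Year→DirID and equate their DirID entries. Rows 1 and 3 agree on Year; apply Year→DirID and equate their DirID entries. Row 1 is now all distinguished symbols — the join is lossless.
Dependency preservation: Year → DirID; DirID, Year → DName are not contained in any single fragment, but the restricted closure of each left-hand side across the fragments still reaches the right-hand side; the remaining FDs each lie inside some fragment. All dependencies are preserved.

lossless and dependency-preserving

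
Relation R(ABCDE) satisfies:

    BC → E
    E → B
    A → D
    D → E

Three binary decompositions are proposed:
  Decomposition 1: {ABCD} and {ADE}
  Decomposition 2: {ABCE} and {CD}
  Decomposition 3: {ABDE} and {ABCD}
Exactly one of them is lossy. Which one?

Decomposition 2

Decomposition 1: common = {AD}, closure = {ABDE} → lossless.
Decomposition 2: common = {C}, closure = {C} → lossy.
Decomposition 3: common = {ABD}, closure = {ABDE} → lossless.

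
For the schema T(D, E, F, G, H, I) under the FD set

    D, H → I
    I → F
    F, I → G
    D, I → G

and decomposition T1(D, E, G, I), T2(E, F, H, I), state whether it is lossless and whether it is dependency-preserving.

lossy and not dependency-preserving

Lossless test: (E, I)⁺ = {E, F, G, I}, which is a superkey of neither fragment — lossy.
Dependency preservation: the restricted closure of {D, H} across the fragments never reaches {I}, so D, H → I cannot be enforced without a join — not preserved.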